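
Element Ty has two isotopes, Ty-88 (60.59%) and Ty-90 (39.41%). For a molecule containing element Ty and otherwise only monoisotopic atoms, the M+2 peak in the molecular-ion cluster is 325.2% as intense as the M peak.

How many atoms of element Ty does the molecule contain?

For n independent Ty atoms, I(M+2)/I(M) = n · (abundance Ty-90) / (abundance Ty-88) = n · 0.3941/0.6059.
n = 3.252 × 0.6059/0.3941 = 5.00 ≈ 5

5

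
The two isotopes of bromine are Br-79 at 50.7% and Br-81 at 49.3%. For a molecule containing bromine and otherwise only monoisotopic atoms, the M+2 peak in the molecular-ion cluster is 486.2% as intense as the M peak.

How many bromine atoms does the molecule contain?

With n Br atoms, P(M+2)/P(M) = C(n,1)·p^(n−1)q / p^n = n·q/p = n · 0.493/0.507.
n = 4.862 × 0.507/0.493 = 5.00 ≈ 5

5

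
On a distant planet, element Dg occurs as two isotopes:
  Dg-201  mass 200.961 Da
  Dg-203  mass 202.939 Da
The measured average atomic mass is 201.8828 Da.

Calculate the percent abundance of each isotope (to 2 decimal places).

Let x be the fractional abundance of Dg-201; then Dg-203 has abundance 1 − x.
200.961·x + 202.939·(1 − x) = 201.8828
(200.961 − 202.939)·x = 201.8828 − 202.939
x = -1.0562 / -1.978 = 0.53397 → 53.40% Dg-201, 46.60% Dg-203.

Dg-201: 53.40%, Dg-203: 46.60%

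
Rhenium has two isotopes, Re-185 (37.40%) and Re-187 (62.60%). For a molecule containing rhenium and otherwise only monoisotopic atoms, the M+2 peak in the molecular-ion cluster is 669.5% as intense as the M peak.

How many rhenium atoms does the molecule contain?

4

With n Re atoms, P(M+2)/P(M) = C(n,1)·p^(n−1)q / p^n = n·q/p = n · 0.6260/0.3740.
n = 6.695 × 0.3740/0.6260 = 4.00 ≈ 4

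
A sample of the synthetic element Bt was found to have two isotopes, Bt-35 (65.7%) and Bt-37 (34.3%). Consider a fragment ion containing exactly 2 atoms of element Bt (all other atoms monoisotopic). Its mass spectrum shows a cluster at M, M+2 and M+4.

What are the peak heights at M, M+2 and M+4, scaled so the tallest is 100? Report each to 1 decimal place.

95.8 : 100.0 : 26.1

Each Bt atom is independently Bt-35 (p = 0.657) or Bt-37 (q = 0.343); the cluster is the binomial expansion (p + q)^2.
P(M) = 0.657^2 = 0.431649
P(M+2) = 2 × 0.657^1 × 0.343^1 = 0.450702
P(M+4) = 0.343^2 = 0.117649
The M+2 peak is largest (0.450702); scaling to 100 gives 95.8 : 100.0 : 26.1.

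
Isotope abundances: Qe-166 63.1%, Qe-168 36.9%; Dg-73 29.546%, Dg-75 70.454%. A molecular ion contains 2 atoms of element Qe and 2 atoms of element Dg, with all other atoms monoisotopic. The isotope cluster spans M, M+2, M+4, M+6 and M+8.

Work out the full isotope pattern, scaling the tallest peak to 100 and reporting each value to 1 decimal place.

8.6 : 51.2 : 100.0 : 71.4 : 16.8

Element Qe pattern (n=2): 0.398161 : 0.465678 : 0.136161
Element Dg pattern (n=2): 0.08729661 : 0.41632678 : 0.49637661
Convolve the two distributions (both contribute in 2-u steps):
  M: 0.398161×0.08729661 = 0.034758
  M+2: 0.398161×0.41632678 + 0.465678×0.08729661 = 0.206417
  M+4: 0.398161×0.49637661 + 0.465678×0.41632678 + 0.136161×0.08729661 = 0.403398
  M+6: 0.465678×0.49637661 + 0.136161×0.41632678 = 0.287839
  M+8: 0.136161×0.49637661 = 0.067587
Scale to base peak (0.403398) = 100: 8.6 : 51.2 : 100.0 : 71.4 : 16.8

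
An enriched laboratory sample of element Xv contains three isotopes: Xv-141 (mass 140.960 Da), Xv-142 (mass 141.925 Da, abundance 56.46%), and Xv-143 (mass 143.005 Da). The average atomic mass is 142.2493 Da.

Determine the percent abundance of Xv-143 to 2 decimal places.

36.40%

Let x and y be the fractions of Xv-141 and Xv-143. Then x + y = 1 − 0.5646 = 0.4354 and 140.960x + 143.005y = 142.2493 − 0.5646×141.925 = 62.118445.
Substituting: 140.960x + 143.005(0.4354 − x) = 62.118445
(140.960 − 143.005)x = -0.145932  ⇒  x = 0.07136, y = 0.36404
Xv-141: 7.14%, Xv-143: 36.40%.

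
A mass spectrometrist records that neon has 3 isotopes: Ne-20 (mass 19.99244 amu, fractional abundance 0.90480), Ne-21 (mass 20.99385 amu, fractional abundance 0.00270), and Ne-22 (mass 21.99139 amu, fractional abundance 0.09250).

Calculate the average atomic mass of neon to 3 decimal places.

Weight each isotope mass by its fractional abundance: 0.90480 × 19.99244 + 0.00270 × 20.99385 + 0.09250 × 21.99139
= 18.089160 + 0.056683 + 2.034204 = 20.180047 amu

20.180 amu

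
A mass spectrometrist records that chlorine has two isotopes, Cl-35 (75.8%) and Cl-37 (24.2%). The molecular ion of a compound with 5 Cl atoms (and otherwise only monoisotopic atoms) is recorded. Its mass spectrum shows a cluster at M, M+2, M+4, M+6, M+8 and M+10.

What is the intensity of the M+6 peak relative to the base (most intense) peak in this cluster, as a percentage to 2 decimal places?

20.39%

Binomial terms of (0.758 + 0.242)^5: M 0.2502, M+2 0.3994, M+4 0.2551, M+6 0.0814, M+8 0.0130, M+10 0.0008 → M+2 is the base peak.
P(M+2) = C(5,1) × 0.758^4 × 0.242^1 = 5 × 0.33012379 × 0.2420 = 0.399450 (base)
P(M+6) = C(5,3) × 0.758^2 × 0.242^3 = 10 × 0.574564 × 0.01417249 = 0.081430
Relative intensity = 0.081430 / 0.399450 × 100 = 20.39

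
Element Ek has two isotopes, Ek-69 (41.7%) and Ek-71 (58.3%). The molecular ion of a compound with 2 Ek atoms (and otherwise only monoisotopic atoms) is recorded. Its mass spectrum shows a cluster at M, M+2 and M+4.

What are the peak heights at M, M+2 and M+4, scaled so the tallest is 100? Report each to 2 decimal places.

Expanding (0.417 + 0.583)^2:
P(M) = 0.417^2 = 0.173889
P(M+2) = 2 × 0.417^1 × 0.583^1 = 0.486222
P(M+4) = 0.583^2 = 0.339889
The M+2 peak is largest (0.486222); scaling to 100 gives 35.76 : 100.00 : 69.90.

35.76 : 100.00 : 69.90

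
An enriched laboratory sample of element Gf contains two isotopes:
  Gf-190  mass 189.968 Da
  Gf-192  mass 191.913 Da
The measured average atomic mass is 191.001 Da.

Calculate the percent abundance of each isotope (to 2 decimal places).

Gf-190: 46.89%, Gf-192: 53.11%

Let x be the fractional abundance of Gf-190; then Gf-192 has abundance 1 − x.
189.968·x + 191.913·(1 − x) = 191.001
(189.968 − 191.913)·x = 191.001 − 191.913
x = -0.912 / -1.945 = 0.46889 → 46.89% Gf-190, 53.11% Gf-192.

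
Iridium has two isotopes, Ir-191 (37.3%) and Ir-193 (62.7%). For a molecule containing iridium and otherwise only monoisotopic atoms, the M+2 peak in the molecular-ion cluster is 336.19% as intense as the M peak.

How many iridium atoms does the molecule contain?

2

For n independent Ir atoms, I(M+2)/I(M) = n · (abundance Ir-193) / (abundance Ir-191) = n · 0.627/0.373.
n = 3.3619 × 0.373/0.627 = 2.00 ≈ 2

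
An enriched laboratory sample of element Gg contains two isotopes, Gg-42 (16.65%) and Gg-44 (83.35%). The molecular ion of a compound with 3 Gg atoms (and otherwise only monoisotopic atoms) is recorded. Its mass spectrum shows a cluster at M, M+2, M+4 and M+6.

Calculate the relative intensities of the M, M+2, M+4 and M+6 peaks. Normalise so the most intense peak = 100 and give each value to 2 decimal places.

0.80 : 11.97 : 59.93 : 100.00

Each Gg atom is independently Gg-42 (p = 0.1665) or Gg-44 (q = 0.8335); the cluster is the binomial expansion (p + q)^3.
P(M) = 0.1665^3 = 0.004616
P(M+2) = 3 × 0.1665^2 × 0.8335^1 = 0.069319
P(M+4) = 3 × 0.1665^1 × 0.8335^2 = 0.347014
P(M+6) = 0.8335^3 = 0.579051
The M+6 peak is largest (0.579051); scaling to 100 gives 0.80 : 11.97 : 59.93 : 100.00.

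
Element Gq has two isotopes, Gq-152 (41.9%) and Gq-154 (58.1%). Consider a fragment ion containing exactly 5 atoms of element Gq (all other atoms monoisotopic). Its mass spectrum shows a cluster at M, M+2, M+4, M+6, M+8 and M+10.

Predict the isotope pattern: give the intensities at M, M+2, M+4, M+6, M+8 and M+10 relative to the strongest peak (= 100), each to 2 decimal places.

Expanding (0.419 + 0.581)^5:
P(M) = 0.419^5 = 0.012914
P(M+2) = 5 × 0.419^4 × 0.581^1 = 0.089537
P(M+4) = 10 × 0.419^3 × 0.581^2 = 0.248310
P(M+6) = 10 × 0.419^2 × 0.581^3 = 0.344315
P(M+8) = 5 × 0.419^1 × 0.581^4 = 0.238720
P(M+10) = 0.581^5 = 0.066203
The M+6 peak is largest (0.344315); scaling to 100 gives 3.75 : 26.00 : 72.12 : 100.00 : 69.33 : 19.23.

3.75 : 26.00 : 72.12 : 100.00 : 69.33 : 19.23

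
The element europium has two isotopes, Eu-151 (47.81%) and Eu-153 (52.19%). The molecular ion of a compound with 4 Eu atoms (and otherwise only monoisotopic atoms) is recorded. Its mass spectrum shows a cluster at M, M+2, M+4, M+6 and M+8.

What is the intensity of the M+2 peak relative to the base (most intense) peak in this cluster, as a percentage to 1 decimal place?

61.1%

(0.4781 + 0.5219)^4 gives M 0.0522, M+2 0.2281, M+4 0.3736, M+6 0.2719, M+8 0.0742; the largest is M+4.
P(M+4) = C(4,2) × 0.4781^2 × 0.5219^2 = 6 × 0.22857961 × 0.27237961 = 0.373563 (base)
P(M+2) = C(4,1) × 0.4781^3 × 0.5219^1 = 4 × 0.10928391 × 0.5219 = 0.228141
Relative intensity = 0.228141 / 0.373563 × 100 = 61.1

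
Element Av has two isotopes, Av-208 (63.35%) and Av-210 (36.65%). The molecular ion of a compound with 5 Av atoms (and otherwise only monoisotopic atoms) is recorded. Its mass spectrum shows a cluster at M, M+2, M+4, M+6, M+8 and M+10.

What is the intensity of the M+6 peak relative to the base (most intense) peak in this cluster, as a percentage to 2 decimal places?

Term probabilities: M 0.1020, M+2 0.2951, M+4 0.3415, M+6 0.1976, M+8 0.0571, M+10 0.0066. Base peak = M+4.
P(M+4) = C(5,2) × 0.6335^3 × 0.3665^2 = 10 × 0.25423765 × 0.13432225 = 0.341498 (base)
P(M+6) = C(5,3) × 0.6335^2 × 0.3665^3 = 10 × 0.40132225 × 0.0492291 = 0.197567
Relative intensity = 0.197567 / 0.341498 × 100 = 57.85

57.85%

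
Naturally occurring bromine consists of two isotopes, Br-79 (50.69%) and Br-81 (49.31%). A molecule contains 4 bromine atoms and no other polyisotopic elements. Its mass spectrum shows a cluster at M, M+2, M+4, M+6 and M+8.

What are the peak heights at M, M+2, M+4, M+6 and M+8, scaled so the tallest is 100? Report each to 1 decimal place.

17.6 : 68.5 : 100.0 : 64.9 : 15.8

Each Br atom is independently Br-79 (p = 0.5069) or Br-81 (q = 0.4931); the cluster is the binomial expansion (p + q)^4.
P(M) = 0.5069^4 = 0.066022
P(M+2) = 4 × 0.5069^3 × 0.4931^1 = 0.256899
P(M+4) = 6 × 0.5069^2 × 0.4931^2 = 0.374857
P(M+6) = 4 × 0.5069^1 × 0.4931^3 = 0.243101
P(M+8) = 0.4931^4 = 0.059121
The M+4 peak is largest (0.374857); scaling to 100 gives 17.6 : 68.5 : 100.0 : 64.9 : 15.8.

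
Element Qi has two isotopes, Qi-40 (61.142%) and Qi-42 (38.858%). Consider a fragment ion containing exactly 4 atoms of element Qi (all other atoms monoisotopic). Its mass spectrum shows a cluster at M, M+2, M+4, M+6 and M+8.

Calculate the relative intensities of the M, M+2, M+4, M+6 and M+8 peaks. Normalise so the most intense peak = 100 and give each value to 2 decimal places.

39.34 : 100.00 : 95.33 : 40.39 : 6.42

Expanding (0.61142 + 0.38858)^4:
P(M) = 0.61142^4 = 0.139752
P(M+2) = 4 × 0.61142^3 × 0.38858^1 = 0.355271
P(M+4) = 6 × 0.61142^2 × 0.38858^2 = 0.338681
P(M+6) = 4 × 0.61142^1 × 0.38858^3 = 0.143496
P(M+8) = 0.38858^4 = 0.022799
The M+2 peak is largest (0.355271); scaling to 100 gives 39.34 : 100.00 : 95.33 : 40.39 : 6.42.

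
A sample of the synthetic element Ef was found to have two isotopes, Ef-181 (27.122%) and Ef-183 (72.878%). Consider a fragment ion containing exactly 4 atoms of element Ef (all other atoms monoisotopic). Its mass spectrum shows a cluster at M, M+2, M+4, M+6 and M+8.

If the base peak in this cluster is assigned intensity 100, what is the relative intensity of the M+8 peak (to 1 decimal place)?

Binomial terms of (0.27122 + 0.72878)^4: M 0.0054, M+2 0.0582, M+4 0.2344, M+6 0.4199, M+8 0.2821 → M+6 is the base peak.
P(M+6) = C(4,3) × 0.27122^1 × 0.72878^3 = 4 × 0.27122 × 0.38706984 = 0.419924 (base)
P(M+8) = C(4,4) × 0.27122^0 × 0.72878^4 = 1 × 1.0000 × 0.28208876 = 0.282089
Relative intensity = 0.282089 / 0.419924 × 100 = 67.2

67.2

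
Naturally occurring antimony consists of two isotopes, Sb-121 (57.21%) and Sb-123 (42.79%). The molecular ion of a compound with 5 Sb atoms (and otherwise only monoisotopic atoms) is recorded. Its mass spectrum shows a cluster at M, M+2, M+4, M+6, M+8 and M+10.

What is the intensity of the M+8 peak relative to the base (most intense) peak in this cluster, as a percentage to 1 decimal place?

28.0%

Term probabilities: M 0.0613, M+2 0.2292, M+4 0.3428, M+6 0.2564, M+8 0.0959, M+10 0.0143. Base peak = M+4.
P(M+4) = C(5,2) × 0.5721^3 × 0.4279^2 = 10 × 0.18724742 × 0.18309841 = 0.342847 (base)
P(M+8) = C(5,4) × 0.5721^1 × 0.4279^4 = 5 × 0.5721 × 0.03352503 = 0.095898
Relative intensity = 0.095898 / 0.342847 × 100 = 28.0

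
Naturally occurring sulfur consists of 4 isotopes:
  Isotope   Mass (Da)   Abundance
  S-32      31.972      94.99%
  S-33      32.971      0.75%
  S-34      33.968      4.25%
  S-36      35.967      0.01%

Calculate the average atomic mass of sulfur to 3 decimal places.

32.065 Da

Weight each isotope mass by its fractional abundance: 0.9499 × 31.972 + 0.0075 × 32.971 + 0.0425 × 33.968 + 0.0001 × 35.967
= 30.3702 + 0.2473 + 1.4436 + 0.0036 = 32.0647 Da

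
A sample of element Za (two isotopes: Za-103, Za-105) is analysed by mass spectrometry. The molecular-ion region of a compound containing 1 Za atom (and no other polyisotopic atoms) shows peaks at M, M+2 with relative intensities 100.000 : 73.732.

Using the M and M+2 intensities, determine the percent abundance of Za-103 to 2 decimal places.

If p is the fraction of Za that is Za-103, then I(M+2)/I(M) = [C(1,1)·p^0·(1−p)] / p^1 = 1·(1−p)/p = 73.732/100.000 = 0.7373
(1−p)/p = 0.7373/1 = 0.7373  ⇒  p = 1/(1 + 0.7373) = 0.5756
Za-103: 57.56%, Za-105: 42.44%.

57.56%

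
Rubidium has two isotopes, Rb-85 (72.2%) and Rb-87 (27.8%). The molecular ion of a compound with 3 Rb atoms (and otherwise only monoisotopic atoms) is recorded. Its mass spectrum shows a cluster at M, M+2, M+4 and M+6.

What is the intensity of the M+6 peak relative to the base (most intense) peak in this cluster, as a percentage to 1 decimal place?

(0.722 + 0.278)^3 gives M 0.3764, M+2 0.4348, M+4 0.1674, M+6 0.0215; the largest is M+2.
P(M+2) = C(3,1) × 0.722^2 × 0.278^1 = 3 × 0.521284 × 0.2780 = 0.434751 (base)
P(M+6) = C(3,3) × 0.722^0 × 0.278^3 = 1 × 1.0000 × 0.02148495 = 0.021485
Relative intensity = 0.021485 / 0.434751 × 100 = 4.9

4.9%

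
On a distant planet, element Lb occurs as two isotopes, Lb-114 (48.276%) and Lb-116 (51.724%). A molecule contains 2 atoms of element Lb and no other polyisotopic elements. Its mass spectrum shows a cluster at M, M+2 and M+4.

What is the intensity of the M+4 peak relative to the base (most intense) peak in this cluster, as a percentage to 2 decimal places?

Term probabilities: M 0.2331, M+2 0.4994, M+4 0.2675. Base peak = M+2.
P(M+2) = C(2,1) × 0.48276^1 × 0.51724^1 = 2 × 0.48276 × 0.51724 = 0.499406 (base)
P(M+4) = C(2,2) × 0.48276^0 × 0.51724^2 = 1 × 1.0000 × 0.26753722 = 0.267537
Relative intensity = 0.267537 / 0.499406 × 100 = 53.57

53.57%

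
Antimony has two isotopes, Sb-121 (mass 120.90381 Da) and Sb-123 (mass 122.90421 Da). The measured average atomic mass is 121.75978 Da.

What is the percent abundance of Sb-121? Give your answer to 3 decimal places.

57.210%

With x = fraction of Sb-121 (so Sb-123 is 1 − x):
120.90381·x + 122.90421·(1 − x) = 121.75978
(120.90381 − 122.90421)·x = 121.75978 − 122.90421
x = -1.14443 / -2.00040 = 0.57210 → 57.210% Sb-121, 42.790% Sb-123.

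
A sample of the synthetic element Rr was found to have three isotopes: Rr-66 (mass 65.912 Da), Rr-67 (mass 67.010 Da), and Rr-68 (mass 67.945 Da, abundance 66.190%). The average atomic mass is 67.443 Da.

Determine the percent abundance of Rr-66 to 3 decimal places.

The remaining 33.810% is split between Rr-66 (fraction x) and Rr-67 (fraction 0.33810 − x).
Substituting: 65.912x + 67.010(0.33810 − x) = 22.4702045
(65.912 − 67.010)x = -0.1858765  ⇒  x = 0.16929, y = 0.16881
Rr-66: 16.929%, Rr-67: 16.881%.

16.929%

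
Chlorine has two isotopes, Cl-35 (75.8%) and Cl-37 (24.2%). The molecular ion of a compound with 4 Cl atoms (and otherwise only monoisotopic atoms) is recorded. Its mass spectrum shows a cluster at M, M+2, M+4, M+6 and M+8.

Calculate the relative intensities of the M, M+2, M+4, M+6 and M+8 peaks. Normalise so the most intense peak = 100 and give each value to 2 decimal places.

The 4 Cl atoms are independent, so intensities follow the terms of (0.758 + 0.242)^4.
P(M) = 0.758^4 = 0.330124
P(M+2) = 4 × 0.758^3 × 0.242^1 = 0.421583
P(M+4) = 6 × 0.758^2 × 0.242^2 = 0.201893
P(M+6) = 4 × 0.758^1 × 0.242^3 = 0.042971
P(M+8) = 0.242^4 = 0.003430
The M+2 peak is largest (0.421583); scaling to 100 gives 78.31 : 100.00 : 47.89 : 10.19 : 0.81.

78.31 : 100.00 : 47.89 : 10.19 : 0.81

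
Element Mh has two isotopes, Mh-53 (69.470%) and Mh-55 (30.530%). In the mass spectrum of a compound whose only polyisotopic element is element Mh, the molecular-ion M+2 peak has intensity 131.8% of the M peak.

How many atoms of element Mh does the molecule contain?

3

The M+2/M ratio from n Mh atoms is n · q/p = n · 0.30530/0.69470.
n = 1.318 × 0.69470/0.30530 = 3.00 ≈ 3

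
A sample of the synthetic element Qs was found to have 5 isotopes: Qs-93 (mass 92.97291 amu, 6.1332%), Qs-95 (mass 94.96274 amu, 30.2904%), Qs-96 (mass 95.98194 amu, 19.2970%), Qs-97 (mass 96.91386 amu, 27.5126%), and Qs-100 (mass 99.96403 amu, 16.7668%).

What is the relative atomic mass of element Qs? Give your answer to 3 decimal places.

Weight each isotope mass by its fractional abundance: 0.061332 × 92.97291 + 0.302904 × 94.96274 + 0.192970 × 95.98194 + 0.275126 × 96.91386 + 0.167668 × 99.96403
= 5.702215 + 28.764594 + 18.521635 + 26.663523 + 16.760769 = 96.412736 amu

96.413 amu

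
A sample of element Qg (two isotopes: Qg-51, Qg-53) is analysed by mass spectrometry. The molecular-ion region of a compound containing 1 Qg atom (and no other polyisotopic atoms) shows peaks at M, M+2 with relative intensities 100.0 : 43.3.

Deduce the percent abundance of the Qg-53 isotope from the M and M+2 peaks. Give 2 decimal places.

If p is the fraction of Qg that is Qg-51, then I(M+2)/I(M) = [C(1,1)·p^0·(1−p)] / p^1 = 1·(1−p)/p = 43.3/100.0 = 0.4330
(1−p)/p = 0.4330/1 = 0.4330  ⇒  p = 1/(1 + 0.4330) = 0.6978
Qg-51: 69.78%, Qg-53: 30.22%.

30.22%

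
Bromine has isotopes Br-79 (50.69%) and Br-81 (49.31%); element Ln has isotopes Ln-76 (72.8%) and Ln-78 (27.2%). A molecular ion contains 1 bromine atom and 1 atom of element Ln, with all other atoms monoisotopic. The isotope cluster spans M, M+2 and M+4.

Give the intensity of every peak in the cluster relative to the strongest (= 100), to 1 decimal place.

Bromine pattern (n=1): 0.5069 : 0.4931
Element Ln pattern (n=1): 0.7280 : 0.2720
Convolve the two distributions (both contribute in 2-u steps):
  M: 0.5069×0.7280 = 0.369023
  M+2: 0.5069×0.2720 + 0.4931×0.7280 = 0.496854
  M+4: 0.4931×0.2720 = 0.134123
Scale to base peak (0.496854) = 100: 74.3 : 100.0 : 27.0

74.3 : 100.0 : 27.0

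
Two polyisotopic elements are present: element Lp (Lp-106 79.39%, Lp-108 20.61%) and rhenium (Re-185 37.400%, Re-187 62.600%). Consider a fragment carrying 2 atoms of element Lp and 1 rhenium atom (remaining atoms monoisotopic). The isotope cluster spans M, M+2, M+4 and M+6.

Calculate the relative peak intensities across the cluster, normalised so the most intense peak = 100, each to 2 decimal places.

Element Lp pattern (n=2): 0.63027721 : 0.32724558 : 0.04247721
Rhenium pattern (n=1): 0.3740 : 0.6260
Convolve the two distributions (both contribute in 2-u steps):
  M: 0.63027721×0.3740 = 0.235724
  M+2: 0.63027721×0.6260 + 0.32724558×0.3740 = 0.516943
  M+4: 0.32724558×0.6260 + 0.04247721×0.3740 = 0.220742
  M+6: 0.04247721×0.6260 = 0.026591
Scale to base peak (0.516943) = 100: 45.60 : 100.00 : 42.70 : 5.14

45.60 : 100.00 : 42.70 : 5.14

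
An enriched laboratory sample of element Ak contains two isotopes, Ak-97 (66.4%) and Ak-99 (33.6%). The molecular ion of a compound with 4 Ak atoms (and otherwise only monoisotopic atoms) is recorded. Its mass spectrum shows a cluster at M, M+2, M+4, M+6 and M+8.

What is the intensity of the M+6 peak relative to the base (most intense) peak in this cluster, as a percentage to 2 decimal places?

25.61%

Binomial terms of (0.664 + 0.336)^4: M 0.1944, M+2 0.3935, M+4 0.2987, M+6 0.1008, M+8 0.0127 → M+2 is the base peak.
P(M+2) = C(4,1) × 0.664^3 × 0.336^1 = 4 × 0.29275494 × 0.3360 = 0.393463 (base)
P(M+6) = C(4,3) × 0.664^1 × 0.336^3 = 4 × 0.6640 × 0.03793306 = 0.100750
Relative intensity = 0.100750 / 0.393463 × 100 = 25.61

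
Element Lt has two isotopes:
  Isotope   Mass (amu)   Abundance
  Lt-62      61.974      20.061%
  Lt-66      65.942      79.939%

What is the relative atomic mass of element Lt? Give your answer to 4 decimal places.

65.1460 amu

Ar = Σ fᵢ·mᵢ = 0.20061 × 61.974 + 0.79939 × 65.942
= 12.43260 + 52.71338 = 65.14598 amu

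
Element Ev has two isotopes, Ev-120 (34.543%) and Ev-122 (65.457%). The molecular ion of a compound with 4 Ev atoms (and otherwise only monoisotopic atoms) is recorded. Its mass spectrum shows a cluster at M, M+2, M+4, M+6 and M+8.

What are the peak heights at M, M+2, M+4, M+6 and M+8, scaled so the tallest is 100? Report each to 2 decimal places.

3.67 : 27.85 : 79.16 : 100.00 : 47.37

The 4 Ev atoms are independent, so intensities follow the terms of (0.34543 + 0.65457)^4.
P(M) = 0.34543^4 = 0.014238
P(M+2) = 4 × 0.34543^3 × 0.65457^1 = 0.107919
P(M+4) = 6 × 0.34543^2 × 0.65457^2 = 0.306749
P(M+6) = 4 × 0.34543^1 × 0.65457^3 = 0.387515
P(M+8) = 0.65457^4 = 0.183580
The M+6 peak is largest (0.387515); scaling to 100 gives 3.67 : 27.85 : 79.16 : 100.00 : 47.37.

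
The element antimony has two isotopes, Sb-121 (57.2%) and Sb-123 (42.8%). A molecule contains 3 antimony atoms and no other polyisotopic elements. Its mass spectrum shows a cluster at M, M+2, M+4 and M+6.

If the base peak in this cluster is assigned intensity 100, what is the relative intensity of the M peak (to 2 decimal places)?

44.55

Binomial terms of (0.572 + 0.428)^3: M 0.1871, M+2 0.4201, M+4 0.3143, M+6 0.0784 → M+2 is the base peak.
P(M+2) = C(3,1) × 0.572^2 × 0.428^1 = 3 × 0.327184 × 0.4280 = 0.420104 (base)
P(M) = C(3,0) × 0.572^3 × 0.428^0 = 1 × 0.18714925 × 1.0000 = 0.187149
Relative intensity = 0.187149 / 0.420104 × 100 = 44.55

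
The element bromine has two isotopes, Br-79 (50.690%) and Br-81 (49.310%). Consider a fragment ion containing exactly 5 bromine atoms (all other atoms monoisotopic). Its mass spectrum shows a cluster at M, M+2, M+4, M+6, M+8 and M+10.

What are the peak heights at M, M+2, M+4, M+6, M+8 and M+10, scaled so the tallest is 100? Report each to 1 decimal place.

Each Br atom is independently Br-79 (p = 0.50690) or Br-81 (q = 0.49310); the cluster is the binomial expansion (p + q)^5.
P(M) = 0.50690^5 = 0.033467
P(M+2) = 5 × 0.50690^4 × 0.49310^1 = 0.162777
P(M+4) = 10 × 0.50690^3 × 0.49310^2 = 0.316692
P(M+6) = 10 × 0.50690^2 × 0.49310^3 = 0.308070
P(M+8) = 5 × 0.50690^1 × 0.49310^4 = 0.149842
P(M+10) = 0.49310^5 = 0.029152
The M+4 peak is largest (0.316692); scaling to 100 gives 10.6 : 51.4 : 100.0 : 97.3 : 47.3 : 9.2.

10.6 : 51.4 : 100.0 : 97.3 : 47.3 : 9.2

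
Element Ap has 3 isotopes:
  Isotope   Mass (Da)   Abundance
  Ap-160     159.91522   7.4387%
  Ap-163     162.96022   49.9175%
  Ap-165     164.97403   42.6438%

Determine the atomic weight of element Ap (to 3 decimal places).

163.592 Da

Ar = Σ fᵢ·mᵢ = 0.074387 × 159.91522 + 0.499175 × 162.96022 + 0.426438 × 164.97403
= 11.895613 + 81.345668 + 70.351195 = 163.592476 Da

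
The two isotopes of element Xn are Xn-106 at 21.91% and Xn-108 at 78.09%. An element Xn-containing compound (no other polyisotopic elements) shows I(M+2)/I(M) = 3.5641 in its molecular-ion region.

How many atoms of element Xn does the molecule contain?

1

With n Xn atoms, P(M+2)/P(M) = C(n,1)·p^(n−1)q / p^n = n·q/p = n · 0.7809/0.2191.
n = 3.5641 × 0.2191/0.7809 = 1.00 ≈ 1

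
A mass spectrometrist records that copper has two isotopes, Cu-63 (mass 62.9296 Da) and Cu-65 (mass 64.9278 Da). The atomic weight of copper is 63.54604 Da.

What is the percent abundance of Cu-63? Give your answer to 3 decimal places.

With x = fraction of Cu-63 (so Cu-65 is 1 − x):
62.9296·x + 64.9278·(1 − x) = 63.54604
(62.9296 − 64.9278)·x = 63.54604 − 64.9278
x = -1.38176 / -1.9982 = 0.69150 → 69.150% Cu-63, 30.850% Cu-65.

69.150%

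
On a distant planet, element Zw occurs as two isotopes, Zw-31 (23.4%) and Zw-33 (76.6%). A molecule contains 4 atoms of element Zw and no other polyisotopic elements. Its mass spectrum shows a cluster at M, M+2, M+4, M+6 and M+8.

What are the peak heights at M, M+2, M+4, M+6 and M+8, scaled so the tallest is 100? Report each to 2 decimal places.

0.71 : 9.33 : 45.82 : 100.00 : 81.84

The 4 Zw atoms are independent, so intensities follow the terms of (0.234 + 0.766)^4.
P(M) = 0.234^4 = 0.002998
P(M+2) = 4 × 0.234^3 × 0.766^1 = 0.039259
P(M+4) = 6 × 0.234^2 × 0.766^2 = 0.192770
P(M+6) = 4 × 0.234^1 × 0.766^3 = 0.420690
P(M+8) = 0.766^4 = 0.344283
The M+6 peak is largest (0.420690); scaling to 100 gives 0.71 : 9.33 : 45.82 : 100.00 : 81.84.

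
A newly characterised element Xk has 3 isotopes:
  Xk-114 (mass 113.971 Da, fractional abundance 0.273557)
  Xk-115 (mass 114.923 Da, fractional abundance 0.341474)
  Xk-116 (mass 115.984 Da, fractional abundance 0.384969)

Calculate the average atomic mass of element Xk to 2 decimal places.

115.07 Da

Ar = Σ fᵢ·mᵢ = 0.273557 × 113.971 + 0.341474 × 114.923 + 0.384969 × 115.984
= 31.1776 + 39.2432 + 44.6502 = 115.0710 Da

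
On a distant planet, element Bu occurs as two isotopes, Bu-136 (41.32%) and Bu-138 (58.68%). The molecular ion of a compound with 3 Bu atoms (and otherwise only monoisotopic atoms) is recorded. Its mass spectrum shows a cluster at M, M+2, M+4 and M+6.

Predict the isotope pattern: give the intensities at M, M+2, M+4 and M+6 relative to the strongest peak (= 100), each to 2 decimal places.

16.53 : 70.42 : 100.00 : 47.34

Each Bu atom is independently Bu-136 (p = 0.4132) or Bu-138 (q = 0.5868); the cluster is the binomial expansion (p + q)^3.
P(M) = 0.4132^3 = 0.070547
P(M+2) = 3 × 0.4132^2 × 0.5868^1 = 0.300561
P(M+4) = 3 × 0.4132^1 × 0.5868^2 = 0.426837
P(M+6) = 0.5868^3 = 0.202055
The M+4 peak is largest (0.426837); scaling to 100 gives 16.53 : 70.42 : 100.00 : 47.34.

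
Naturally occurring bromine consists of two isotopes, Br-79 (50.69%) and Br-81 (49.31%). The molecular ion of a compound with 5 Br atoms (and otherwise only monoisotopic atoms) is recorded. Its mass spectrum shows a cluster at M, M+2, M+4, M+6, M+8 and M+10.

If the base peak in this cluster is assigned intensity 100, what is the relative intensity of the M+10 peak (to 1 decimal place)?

9.2

Binomial terms of (0.5069 + 0.4931)^5: M 0.0335, M+2 0.1628, M+4 0.3167, M+6 0.3081, M+8 0.1498, M+10 0.0292 → M+4 is the base peak.
P(M+4) = C(5,2) × 0.5069^3 × 0.4931^2 = 10 × 0.13024674 × 0.24314761 = 0.316692 (base)
P(M+10) = C(5,5) × 0.5069^0 × 0.4931^5 = 1 × 1.0000 × 0.02915245 = 0.029152
Relative intensity = 0.029152 / 0.316692 × 100 = 9.2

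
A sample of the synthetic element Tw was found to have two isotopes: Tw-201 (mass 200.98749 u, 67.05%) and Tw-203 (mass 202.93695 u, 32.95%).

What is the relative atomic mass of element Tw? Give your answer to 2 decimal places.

201.63 u

The abundance-weighted mean is 0.6705 × 200.98749 + 0.3295 × 202.93695
= 134.762112 + 66.867725 = 201.629837 u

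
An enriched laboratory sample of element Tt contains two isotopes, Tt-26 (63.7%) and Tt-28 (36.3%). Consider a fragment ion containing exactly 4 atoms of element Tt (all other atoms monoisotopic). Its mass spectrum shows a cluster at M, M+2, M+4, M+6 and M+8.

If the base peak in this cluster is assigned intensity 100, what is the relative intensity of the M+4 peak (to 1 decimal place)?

85.5

Term probabilities: M 0.1646, M+2 0.3753, M+4 0.3208, M+6 0.1219, M+8 0.0174. Base peak = M+2.
P(M+2) = C(4,1) × 0.637^3 × 0.363^1 = 4 × 0.25847485 × 0.3630 = 0.375305 (base)
P(M+4) = C(4,2) × 0.637^2 × 0.363^2 = 6 × 0.405769 × 0.131769 = 0.320807
Relative intensity = 0.320807 / 0.375305 × 100 = 85.5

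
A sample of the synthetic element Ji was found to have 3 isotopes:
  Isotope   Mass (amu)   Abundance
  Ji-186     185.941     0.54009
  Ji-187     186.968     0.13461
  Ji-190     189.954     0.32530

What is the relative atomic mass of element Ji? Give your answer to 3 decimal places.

187.385 amu

Weight each isotope mass by its fractional abundance: 0.54009 × 185.941 + 0.13461 × 186.968 + 0.32530 × 189.954
= 100.4249 + 25.1678 + 61.7920 = 187.3847 amu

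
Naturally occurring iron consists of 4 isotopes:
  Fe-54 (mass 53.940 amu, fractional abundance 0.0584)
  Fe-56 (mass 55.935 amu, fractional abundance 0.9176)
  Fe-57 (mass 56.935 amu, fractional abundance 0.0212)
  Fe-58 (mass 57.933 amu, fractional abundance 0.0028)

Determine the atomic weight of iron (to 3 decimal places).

55.845 amu

Ar = Σ fᵢ·mᵢ = 0.0584 × 53.940 + 0.9176 × 55.935 + 0.0212 × 56.935 + 0.0028 × 57.933
= 3.1501 + 51.3260 + 1.2070 + 0.1622 = 55.8453 amu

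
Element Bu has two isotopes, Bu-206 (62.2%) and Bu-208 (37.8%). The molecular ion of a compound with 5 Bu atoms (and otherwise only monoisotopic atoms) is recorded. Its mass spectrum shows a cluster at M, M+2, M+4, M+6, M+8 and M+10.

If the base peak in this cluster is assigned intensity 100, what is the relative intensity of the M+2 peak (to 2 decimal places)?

82.28

Binomial terms of (0.622 + 0.378)^5: M 0.0931, M+2 0.2829, M+4 0.3438, M+6 0.2090, M+8 0.0635, M+10 0.0077 → M+4 is the base peak.
P(M+4) = C(5,2) × 0.622^3 × 0.378^2 = 10 × 0.24064185 × 0.142884 = 0.343839 (base)
P(M+2) = C(5,1) × 0.622^4 × 0.378^1 = 5 × 0.14967923 × 0.3780 = 0.282894
Relative intensity = 0.282894 / 0.343839 × 100 = 82.28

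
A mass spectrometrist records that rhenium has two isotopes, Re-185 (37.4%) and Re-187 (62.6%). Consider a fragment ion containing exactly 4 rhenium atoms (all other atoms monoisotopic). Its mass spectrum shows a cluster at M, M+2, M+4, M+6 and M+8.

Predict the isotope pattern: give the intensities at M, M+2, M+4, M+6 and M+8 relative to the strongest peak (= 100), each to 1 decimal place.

Each Re atom is independently Re-185 (p = 0.374) or Re-187 (q = 0.626); the cluster is the binomial expansion (p + q)^4.
P(M) = 0.374^4 = 0.019565
P(M+2) = 4 × 0.374^3 × 0.626^1 = 0.130993
P(M+4) = 6 × 0.374^2 × 0.626^2 = 0.328884
P(M+6) = 4 × 0.374^1 × 0.626^3 = 0.366990
P(M+8) = 0.626^4 = 0.153567
The M+6 peak is largest (0.366990); scaling to 100 gives 5.3 : 35.7 : 89.6 : 100.0 : 41.8.

5.3 : 35.7 : 89.6 : 100.0 : 41.8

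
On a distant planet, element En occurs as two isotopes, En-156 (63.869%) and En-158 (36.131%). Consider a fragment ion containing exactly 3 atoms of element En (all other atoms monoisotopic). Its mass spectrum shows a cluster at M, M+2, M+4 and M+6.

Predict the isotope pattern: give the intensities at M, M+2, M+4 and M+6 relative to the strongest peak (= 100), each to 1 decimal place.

The 3 En atoms are independent, so intensities follow the terms of (0.63869 + 0.36131)^3.
P(M) = 0.63869^3 = 0.260538
P(M+2) = 3 × 0.63869^2 × 0.36131^1 = 0.442162
P(M+4) = 3 × 0.63869^1 × 0.36131^2 = 0.250133
P(M+6) = 0.36131^3 = 0.047167
The M+2 peak is largest (0.442162); scaling to 100 gives 58.9 : 100.0 : 56.6 : 10.7.

58.9 : 100.0 : 56.6 : 10.7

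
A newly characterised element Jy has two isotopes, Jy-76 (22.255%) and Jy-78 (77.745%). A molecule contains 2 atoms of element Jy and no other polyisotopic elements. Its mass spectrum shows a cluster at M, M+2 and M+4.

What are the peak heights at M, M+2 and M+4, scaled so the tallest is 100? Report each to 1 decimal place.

8.2 : 57.3 : 100.0

Expanding (0.22255 + 0.77745)^2:
P(M) = 0.22255^2 = 0.049529
P(M+2) = 2 × 0.22255^1 × 0.77745^1 = 0.346043
P(M+4) = 0.77745^2 = 0.604429
The M+4 peak is largest (0.604429); scaling to 100 gives 8.2 : 57.3 : 100.0.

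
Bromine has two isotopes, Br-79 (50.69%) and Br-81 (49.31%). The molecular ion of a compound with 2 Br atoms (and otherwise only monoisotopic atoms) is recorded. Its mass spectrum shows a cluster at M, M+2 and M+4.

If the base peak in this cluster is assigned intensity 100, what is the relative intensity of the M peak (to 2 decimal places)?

Binomial terms of (0.5069 + 0.4931)^2: M 0.2569, M+2 0.4999, M+4 0.2431 → M+2 is the base peak.
P(M+2) = C(2,1) × 0.5069^1 × 0.4931^1 = 2 × 0.5069 × 0.4931 = 0.499905 (base)
P(M) = C(2,0) × 0.5069^2 × 0.4931^0 = 1 × 0.25694761 × 1.0000 = 0.256948
Relative intensity = 0.256948 / 0.499905 × 100 = 51.40

51.40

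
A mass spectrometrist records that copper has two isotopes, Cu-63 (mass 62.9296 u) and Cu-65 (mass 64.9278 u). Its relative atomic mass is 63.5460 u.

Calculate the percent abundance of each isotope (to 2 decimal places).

Let x be the fractional abundance of Cu-63; then Cu-65 has abundance 1 − x.
62.9296·x + 64.9278·(1 − x) = 63.5460
(62.9296 − 64.9278)·x = 63.5460 − 64.9278
x = -1.3818 / -1.9982 = 0.69152 → 69.15% Cu-63, 30.85% Cu-65.

Cu-63: 69.15%, Cu-65: 30.85%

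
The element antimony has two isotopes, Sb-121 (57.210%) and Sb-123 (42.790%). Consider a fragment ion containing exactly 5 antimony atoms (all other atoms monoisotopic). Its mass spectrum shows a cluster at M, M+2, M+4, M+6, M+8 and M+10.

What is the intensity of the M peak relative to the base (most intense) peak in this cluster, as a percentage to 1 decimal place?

17.9%

(0.57210 + 0.42790)^5 gives M 0.0613, M+2 0.2292, M+4 0.3428, M+6 0.2564, M+8 0.0959, M+10 0.0143; the largest is M+4.
P(M+4) = C(5,2) × 0.57210^3 × 0.42790^2 = 10 × 0.18724742 × 0.18309841 = 0.342847 (base)
P(M) = C(5,0) × 0.57210^5 × 0.42790^0 = 1 × 0.06128578 × 1.0000 = 0.061286
Relative intensity = 0.061286 / 0.342847 × 100 = 17.9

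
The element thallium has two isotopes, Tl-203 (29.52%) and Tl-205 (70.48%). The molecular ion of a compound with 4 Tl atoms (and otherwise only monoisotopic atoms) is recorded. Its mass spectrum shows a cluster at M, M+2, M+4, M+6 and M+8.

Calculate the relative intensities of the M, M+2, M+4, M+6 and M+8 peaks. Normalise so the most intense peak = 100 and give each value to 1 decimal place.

The 4 Tl atoms are independent, so intensities follow the terms of (0.2952 + 0.7048)^4.
P(M) = 0.2952^4 = 0.007594
P(M+2) = 4 × 0.2952^3 × 0.7048^1 = 0.072523
P(M+4) = 6 × 0.2952^2 × 0.7048^2 = 0.259726
P(M+6) = 4 × 0.2952^1 × 0.7048^3 = 0.413403
P(M+8) = 0.7048^4 = 0.246754
The M+6 peak is largest (0.413403); scaling to 100 gives 1.8 : 17.5 : 62.8 : 100.0 : 59.7.

1.8 : 17.5 : 62.8 : 100.0 : 59.7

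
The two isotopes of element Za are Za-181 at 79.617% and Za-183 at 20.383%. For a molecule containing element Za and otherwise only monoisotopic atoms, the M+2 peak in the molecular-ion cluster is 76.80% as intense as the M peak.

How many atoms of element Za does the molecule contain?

With n Za atoms, P(M+2)/P(M) = C(n,1)·p^(n−1)q / p^n = n·q/p = n · 0.20383/0.79617.
n = 0.7680 × 0.79617/0.20383 = 3.00 ≈ 3

3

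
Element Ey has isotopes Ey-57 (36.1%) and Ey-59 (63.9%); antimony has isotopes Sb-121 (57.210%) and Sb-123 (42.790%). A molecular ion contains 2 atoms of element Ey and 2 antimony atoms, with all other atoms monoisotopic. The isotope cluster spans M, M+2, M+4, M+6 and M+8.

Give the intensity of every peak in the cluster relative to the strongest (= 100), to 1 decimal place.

Element Ey pattern (n=2): 0.130321 : 0.461358 : 0.408321
Antimony pattern (n=2): 0.32729841 : 0.48960318 : 0.18309841
Convolve the two distributions (both contribute in 2-u steps):
  M: 0.130321×0.32729841 = 0.042654
  M+2: 0.130321×0.48960318 + 0.461358×0.32729841 = 0.214807
  M+4: 0.130321×0.18309841 + 0.461358×0.48960318 + 0.408321×0.32729841 = 0.383387
  M+6: 0.461358×0.18309841 + 0.408321×0.48960318 = 0.284389
  M+8: 0.408321×0.18309841 = 0.074763
Scale to base peak (0.383387) = 100: 11.1 : 56.0 : 100.0 : 74.2 : 19.5

11.1 : 56.0 : 100.0 : 74.2 : 19.5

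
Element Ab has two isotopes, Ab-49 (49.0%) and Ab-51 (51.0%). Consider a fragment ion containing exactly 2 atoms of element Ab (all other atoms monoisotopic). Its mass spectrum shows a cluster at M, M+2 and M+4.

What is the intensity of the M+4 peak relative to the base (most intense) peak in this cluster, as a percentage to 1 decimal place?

52.0%

(0.490 + 0.510)^2 gives M 0.2401, M+2 0.4998, M+4 0.2601; the largest is M+2.
P(M+2) = C(2,1) × 0.490^1 × 0.510^1 = 2 × 0.4900 × 0.5100 = 0.499800 (base)
P(M+4) = C(2,2) × 0.490^0 × 0.510^2 = 1 × 1.0000 × 0.2601 = 0.260100
Relative intensity = 0.260100 / 0.499800 × 100 = 52.0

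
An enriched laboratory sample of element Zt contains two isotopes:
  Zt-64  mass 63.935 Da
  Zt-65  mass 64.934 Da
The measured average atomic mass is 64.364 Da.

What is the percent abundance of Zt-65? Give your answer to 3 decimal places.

Writing the weighted mean with unknown fraction x of Zt-64:
63.935·x + 64.934·(1 − x) = 64.364
(63.935 − 64.934)·x = 64.364 − 64.934
x = -0.570 / -0.999 = 0.57057 → 57.057% Zt-64, 42.943% Zt-65.

42.943%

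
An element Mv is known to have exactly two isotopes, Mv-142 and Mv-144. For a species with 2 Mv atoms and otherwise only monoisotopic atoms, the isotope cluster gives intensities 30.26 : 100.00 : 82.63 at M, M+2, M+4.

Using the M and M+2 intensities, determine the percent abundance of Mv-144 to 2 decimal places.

62.30%

Let p = fractional abundance of Mv-142. I(M+2)/I(M) = [C(2,1)·p^1·(1−p)] / p^2 = 2·(1−p)/p = 100.00/30.26 = 3.3047
(1−p)/p = 3.3047/2 = 1.6523  ⇒  p = 1/(1 + 1.6523) = 0.3770
Mv-142: 37.70%, Mv-144: 62.30%.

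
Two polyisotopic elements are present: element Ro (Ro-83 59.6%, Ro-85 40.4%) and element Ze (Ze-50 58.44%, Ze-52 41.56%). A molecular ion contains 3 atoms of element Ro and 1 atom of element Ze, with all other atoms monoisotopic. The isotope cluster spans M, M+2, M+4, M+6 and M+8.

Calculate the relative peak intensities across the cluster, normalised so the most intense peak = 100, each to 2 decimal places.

35.40 : 97.17 : 100.00 : 45.73 : 7.84

Element Ro pattern (n=3): 0.21170874 : 0.43052179 : 0.29183021 : 0.06593926
Element Ze pattern (n=1): 0.5844 : 0.4156
Convolve the two distributions (both contribute in 2-u steps):
  M: 0.21170874×0.5844 = 0.123723
  M+2: 0.21170874×0.4156 + 0.43052179×0.5844 = 0.339583
  M+4: 0.43052179×0.4156 + 0.29183021×0.5844 = 0.349470
  M+6: 0.29183021×0.4156 + 0.06593926×0.5844 = 0.159820
  M+8: 0.06593926×0.4156 = 0.027404
Scale to base peak (0.349470) = 100: 35.40 : 97.17 : 100.00 : 45.73 : 7.84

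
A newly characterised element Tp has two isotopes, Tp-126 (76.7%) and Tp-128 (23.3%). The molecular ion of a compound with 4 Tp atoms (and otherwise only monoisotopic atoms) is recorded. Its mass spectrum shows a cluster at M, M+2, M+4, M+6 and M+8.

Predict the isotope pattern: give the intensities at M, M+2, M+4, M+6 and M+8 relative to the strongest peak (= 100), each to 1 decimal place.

82.3 : 100.0 : 45.6 : 9.2 : 0.7

The 4 Tp atoms are independent, so intensities follow the terms of (0.767 + 0.233)^4.
P(M) = 0.767^4 = 0.346084
P(M+2) = 4 × 0.767^3 × 0.233^1 = 0.420535
P(M+4) = 6 × 0.767^2 × 0.233^2 = 0.191626
P(M+6) = 4 × 0.767^1 × 0.233^3 = 0.038808
P(M+8) = 0.233^4 = 0.002947
The M+2 peak is largest (0.420535); scaling to 100 gives 82.3 : 100.0 : 45.6 : 9.2 : 0.7.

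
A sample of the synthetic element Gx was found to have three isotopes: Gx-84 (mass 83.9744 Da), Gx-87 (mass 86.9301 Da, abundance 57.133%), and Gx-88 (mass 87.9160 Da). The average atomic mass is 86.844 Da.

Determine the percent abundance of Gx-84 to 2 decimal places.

Let x and y be the fractions of Gx-84 and Gx-88. Then x + y = 1 − 0.57133 = 0.42867 and 83.9744x + 87.9160y = 86.844 − 0.57133×86.9301 = 37.178225967.
Substituting: 83.9744x + 87.9160(0.42867 − x) = 37.178225967
(83.9744 − 87.9160)x = -0.508725753  ⇒  x = 0.12907, y = 0.29960
Gx-84: 12.91%, Gx-88: 29.96%.

12.91%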